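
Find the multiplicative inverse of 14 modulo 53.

19

Apply the Euclidean algorithm and back-substitute:
53 = 3*14 + 11
14 = 1*11 + 3
11 = 3*3 + 2
3 = 1*2 + 1
2 = 2*1 + 0
gcd(14, 53) = 1, so the inverse exists.
Back-substitute for 1:
1 = 1*3 − 1*2
  = −1*11 + 4*3
  = 4*14 − 5*11
  = −5*53 + 19*14
So 14⁻¹ ≡ 19 (mod 53).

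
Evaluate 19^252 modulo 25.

11

252 in binary is 11111100, i.e. 252 = 128 + 64 + 32 + 16 + 8 + 4.
19^1 ≡ 19 (mod 25)
19^2 ≡ 19^2 = 361 ≡ 11 (mod 25)
19^4 ≡ 11^2 = 121 ≡ 21 (mod 25)
19^8 ≡ 21^2 = 441 ≡ 16 (mod 25)
19^16 ≡ 16^2 = 256 ≡ 6 (mod 25)
19^32 ≡ 6^2 = 36 ≡ 11 (mod 25)
19^64 ≡ 11^2 = 121 ≡ 21 (mod 25)
19^128 ≡ 21^2 = 441 ≡ 16 (mod 25)
19^252 = 19^128 · 19^64 · 19^32 · 19^16 · 19^8 · 19^4 ≡ 16 · 21 · 11 · 6 · 16 · 21 (mod 25).
Accumulate the product:
16 · 21 = 336 ≡ 11
11 · 11 = 121 ≡ 21
21 · 6 = 126 ≡ 1
1 · 16 = 16
16 · 21 = 336 ≡ 11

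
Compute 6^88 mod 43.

6

6^1 ≡ 6 (mod 43)
6^2 ≡ 6^2 = 36 (mod 43)
6^4 ≡ 36^2 = 1296 ≡ 6 (mod 43)
6^8 ≡ 6^2 = 36 (mod 43)
6^16 ≡ 36^2 = 1296 ≡ 6 (mod 43)
6^32 ≡ 6^2 = 36 (mod 43)
6^64 ≡ 36^2 = 1296 ≡ 6 (mod 43)
6^88 = 6^64 * 6^16 * 6^8 ≡ 6 * 6 * 36 (mod 43).
Accumulate the product:
6 * 6 = 36
36 * 36 = 1296 ≡ 6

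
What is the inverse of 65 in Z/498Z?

Apply the Euclidean algorithm and back-substitute:
498 = 7×65 + 43
65 = 1×43 + 22
43 = 1×22 + 21
22 = 1×21 + 1
21 = 21×1 + 0
gcd(65, 498) = 1, so the inverse exists.
Back-substitute for 1:
1 = 1×22 − 1×21
  = −1×43 + 2×22
  = 2×65 − 3×43
  = −3×498 + 23×65
So 65⁻¹ ≡ 23 (mod 498).

23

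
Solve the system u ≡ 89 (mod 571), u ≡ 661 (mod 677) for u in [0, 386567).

571⁻¹ mod 677: 571·479 ≡ 1 (mod 677), so 571⁻¹ ≡ 479.
u = 89 + 571·((661 − 89)·479 mod 677) = 89 + 571·480 = 274169.

274169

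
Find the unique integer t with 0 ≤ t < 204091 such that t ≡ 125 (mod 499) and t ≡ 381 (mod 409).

499⁻¹ mod 409: 499·50 ≡ 1 (mod 409), so 499⁻¹ ≡ 50.
t = 125 + 499·((381 − 125)·50 mod 409) = 125 + 499·121 = 60504.

60504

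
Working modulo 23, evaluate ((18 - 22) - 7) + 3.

15

18 - 22 = -4 ≡ 19 (mod 23)
19 - 7 = 12
12 + 3 = 15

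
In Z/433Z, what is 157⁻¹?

171

By the extended Euclidean algorithm:
433 = 2×157 + 119
157 = 1×119 + 38
119 = 3×38 + 5
38 = 7×5 + 3
5 = 1×3 + 2
3 = 1×2 + 1
2 = 2×1 + 0
gcd(157, 433) = 1, so the inverse exists.
Back-substitute for 1:
1 = 1×3 − 1×2
  = −1×5 + 2×3
  = 2×38 − 15×5
  = −15×119 + 47×38
  = 47×157 − 62×119
  = −62×433 + 171×157
So 157⁻¹ ≡ 171 (mod 433).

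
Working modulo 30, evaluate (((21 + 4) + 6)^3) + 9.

21 + 4 = 25
25 + 6 = 31 ≡ 1 (mod 30)
(1)^3 ≡ 1 (mod 30)
1 + 9 = 10

10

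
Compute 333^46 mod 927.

549

333^1 ≡ 333 (mod 927)
333^2 ≡ 333^2 = 110889 ≡ 576 (mod 927)
333^4 ≡ 576^2 = 331776 ≡ 837 (mod 927)
333^8 ≡ 837^2 = 700569 ≡ 684 (mod 927)
333^16 ≡ 684^2 = 467856 ≡ 648 (mod 927)
333^32 ≡ 648^2 = 419904 ≡ 900 (mod 927)
333^46 = 333^32 * 333^8 * 333^4 * 333^2 ≡ 900 * 684 * 837 * 576 (mod 927).
Accumulate the product:
900 * 684 = 615600 ≡ 72
72 * 837 = 60264 ≡ 9
9 * 576 = 5184 ≡ 549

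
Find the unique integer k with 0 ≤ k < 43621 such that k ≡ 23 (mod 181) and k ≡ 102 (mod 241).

13598

181⁻¹ mod 241: 181×4 ≡ 1 (mod 241), so 181⁻¹ ≡ 4.
k = 23 + 181×((102 − 23)×4 mod 241) = 23 + 181×75 = 13598.
Check: 13598 mod 181 = 23, 13598 mod 241 = 102. ✓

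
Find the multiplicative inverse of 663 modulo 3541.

235

3541 = 5×663 + 226
663 = 2×226 + 211
226 = 1×211 + 15
211 = 14×15 + 1
15 = 15×1 + 0
gcd(663, 3541) = 1, so the inverse exists.
Back-substitute for 1:
1 = 1×211 − 14×15
  = −14×226 + 15×211
  = 15×663 − 44×226
  = −44×3541 + 235×663
So 663⁻¹ ≡ 235 (mod 3541).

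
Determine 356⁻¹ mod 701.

510

By the extended Euclidean algorithm:
701 = 1·356 + 345
356 = 1·345 + 11
345 = 31·11 + 4
11 = 2·4 + 3
4 = 1·3 + 1
3 = 3·1 + 0
gcd(356, 701) = 1, so the inverse exists.
Bézout: 1 = 97·701 − 191·356.
So 356⁻¹ ≡ −191 ≡ 510 (mod 701).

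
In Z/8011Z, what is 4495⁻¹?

Apply the Euclidean algorithm and back-substitute:
8011 = 1×4495 + 3516
4495 = 1×3516 + 979
3516 = 3×979 + 579
979 = 1×579 + 400
579 = 1×400 + 179
400 = 2×179 + 42
179 = 4×42 + 11
42 = 3×11 + 9
11 = 1×9 + 2
9 = 4×2 + 1
2 = 2×1 + 0
gcd(4495, 8011) = 1, so the inverse exists.
Back-substitute for 1:
1 = 1×9 − 4×2
  = −4×11 + 5×9
  = 5×42 − 19×11
  = −19×179 + 81×42
  = 81×400 − 181×179
  = −181×579 + 262×400
  = 262×979 − 443×579
  = −443×3516 + 1591×979
  = 1591×4495 − 2034×3516
  = −2034×8011 + 3625×4495
So 4495⁻¹ ≡ 3625 (mod 8011).

3625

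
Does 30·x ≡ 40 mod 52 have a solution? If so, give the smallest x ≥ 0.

gcd(30, 52) = 2, and 2 | 40, so solutions exist.
Divide through by 2: 15·x mod 26 = 20.
15⁻¹ ≡ 7 (mod 26).
x ≡ 7·20 ≡ 10 (mod 26).
The smallest non-negative solution is x = 10.

10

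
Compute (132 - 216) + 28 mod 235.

132 - 216 = -84 ≡ 151 (mod 235)
151 + 28 = 179

179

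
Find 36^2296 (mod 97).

61

36^1 ≡ 36 (mod 97)
36^2 ≡ 36^2 = 1296 ≡ 35 (mod 97)
36^4 ≡ 35^2 = 1225 ≡ 61 (mod 97)
36^8 ≡ 61^2 = 3721 ≡ 35 (mod 97)
36^16 ≡ 35^2 = 1225 ≡ 61 (mod 97)
36^32 ≡ 61^2 = 3721 ≡ 35 (mod 97)
36^64 ≡ 35^2 = 1225 ≡ 61 (mod 97)
36^128 ≡ 61^2 = 3721 ≡ 35 (mod 97)
36^256 ≡ 35^2 = 1225 ≡ 61 (mod 97)
36^512 ≡ 61^2 = 3721 ≡ 35 (mod 97)
36^1024 ≡ 35^2 = 1225 ≡ 61 (mod 97)
36^2048 ≡ 61^2 = 3721 ≡ 35 (mod 97)
36^2296 = 36^2048 · 36^128 · 36^64 · 36^32 · 36^16 · 36^8 ≡ 35 · 35 · 61 · 35 · 61 · 35 (mod 97).
Accumulate the product:
35 · 35 = 1225 ≡ 61
61 · 61 = 3721 ≡ 35
35 · 35 = 1225 ≡ 61
61 · 61 = 3721 ≡ 35
35 · 35 = 1225 ≡ 61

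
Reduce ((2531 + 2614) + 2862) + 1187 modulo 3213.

2768

2531 + 2614 = 5145 ≡ 1932 (mod 3213)
1932 + 2862 = 4794 ≡ 1581 (mod 3213)
1581 + 1187 = 2768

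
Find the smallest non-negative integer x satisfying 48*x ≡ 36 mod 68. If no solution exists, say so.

gcd(48, 68) = 4, and 4 | 36, so solutions exist.
Divide through by 4: 12*x ≡ 9 (mod 17).
12⁻¹ ≡ 10 (mod 17).
x ≡ 10*9 ≡ 5 (mod 17).
The smallest non-negative solution is x = 5.

5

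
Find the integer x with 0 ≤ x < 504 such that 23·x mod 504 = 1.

263

Apply the Euclidean algorithm and back-substitute:
504 = 21×23 + 21
23 = 1×21 + 2
21 = 10×2 + 1
2 = 2×1 + 0
gcd(23, 504) = 1, so the inverse exists.
Back-substitute for 1:
1 = 1×21 − 10×2
  = −10×23 + 11×21
  = 11×504 − 241×23
So 23⁻¹ ≡ −241 ≡ 263 (mod 504).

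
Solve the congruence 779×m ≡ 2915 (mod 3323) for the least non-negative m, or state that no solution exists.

gcd(779, 3323) = 1, so a unique solution mod 3323 exists.
779⁻¹ ≡ 610 (mod 3323).
m ≡ 610×2915 ≡ 345 (mod 3323).

345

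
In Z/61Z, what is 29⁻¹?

Apply the Euclidean algorithm and back-substitute:
61 = 2×29 + 3
29 = 9×3 + 2
3 = 1×2 + 1
2 = 2×1 + 0
gcd(29, 61) = 1, so the inverse exists.
Bézout: 1 = 10×61 − 21×29.
So 29⁻¹ ≡ −21 ≡ 40 (mod 61).

40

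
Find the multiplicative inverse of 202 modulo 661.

Apply the Euclidean algorithm and back-substitute:
661 = 3×202 + 55
202 = 3×55 + 37
55 = 1×37 + 18
37 = 2×18 + 1
18 = 18×1 + 0
gcd(202, 661) = 1, so the inverse exists.
Back-substitute for 1:
1 = 1×37 − 2×18
  = −2×55 + 3×37
  = 3×202 − 11×55
  = −11×661 + 36×202
So 202⁻¹ ≡ 36 (mod 661).

36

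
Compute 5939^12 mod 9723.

2836

Compute successive squares:
12 in binary is 1100, i.e. 12 = 8 + 4.
5939^1 ≡ 5939 (mod 9723)
5939^2 ≡ 5939^2 = 35271721 ≡ 6400 (mod 9723)
5939^4 ≡ 6400^2 = 40960000 ≡ 6724 (mod 9723)
5939^8 ≡ 6724^2 = 45212176 ≡ 226 (mod 9723)
5939^12 = 5939^8 × 5939^4 ≡ 226 × 6724 (mod 9723).
226 × 6724 = 1519624 ≡ 2836 (mod 9723).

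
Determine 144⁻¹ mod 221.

66

221 = 1·144 + 77
144 = 1·77 + 67
77 = 1·67 + 10
67 = 6·10 + 7
10 = 1·7 + 3
7 = 2·3 + 1
3 = 3·1 + 0
gcd(144, 221) = 1, so the inverse exists.
Back-substitute for 1:
1 = 1·7 − 2·3
  = −2·10 + 3·7
  = 3·67 − 20·10
  = −20·77 + 23·67
  = 23·144 − 43·77
  = −43·221 + 66·144
So 144⁻¹ ≡ 66 (mod 221).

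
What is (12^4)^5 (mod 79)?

64

(12)^4 ≡ 38 (mod 79)
(38)^5 ≡ 64 (mod 79)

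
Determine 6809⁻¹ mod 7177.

3608

Run the extended Euclidean algorithm:
7177 = 1*6809 + 368
6809 = 18*368 + 185
368 = 1*185 + 183
185 = 1*183 + 2
183 = 91*2 + 1
2 = 2*1 + 0
gcd(6809, 7177) = 1, so the inverse exists.
Back-substitute for 1:
1 = 1*183 − 91*2
  = −91*185 + 92*183
  = 92*368 − 183*185
  = −183*6809 + 3386*368
  = 3386*7177 − 3569*6809
So 6809⁻¹ ≡ −3569 ≡ 3608 (mod 7177).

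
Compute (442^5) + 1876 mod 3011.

2783

(442)^5 ≡ 907 (mod 3011)
907 + 1876 = 2783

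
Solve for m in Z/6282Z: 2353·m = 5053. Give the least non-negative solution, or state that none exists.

4159

gcd(2353, 6282) = 1, so a unique solution mod 6282 exists.
2353⁻¹ ≡ 5425 (mod 6282).
m ≡ 5425·5053 ≡ 4159 (mod 6282).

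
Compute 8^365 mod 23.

18

Compute successive squares:
8^1 ≡ 8 (mod 23)
8^2 ≡ 8^2 = 64 ≡ 18 (mod 23)
8^4 ≡ 18^2 = 324 ≡ 2 (mod 23)
8^8 ≡ 2^2 = 4 (mod 23)
8^16 ≡ 4^2 = 16 (mod 23)
8^32 ≡ 16^2 = 256 ≡ 3 (mod 23)
8^64 ≡ 3^2 = 9 (mod 23)
8^128 ≡ 9^2 = 81 ≡ 12 (mod 23)
8^256 ≡ 12^2 = 144 ≡ 6 (mod 23)
8^365 = 8^256 · 8^64 · 8^32 · 8^8 · 8^4 · 8^1 ≡ 6 · 9 · 3 · 4 · 2 · 8 (mod 23).
Accumulate the product:
6 · 9 = 54 ≡ 8
8 · 3 = 24 ≡ 1
1 · 4 = 4
4 · 2 = 8
8 · 8 = 64 ≡ 18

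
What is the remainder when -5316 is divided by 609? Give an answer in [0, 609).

165

-5316 = -9*609 + 165, so -5316 ≡ 165 (mod 609).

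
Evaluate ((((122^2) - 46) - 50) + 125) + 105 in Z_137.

(122)^2 ≡ 88 (mod 137)
88 - 46 = 42
42 - 50 = -8 ≡ 129 (mod 137)
129 + 125 = 254 ≡ 117 (mod 137)
117 + 105 = 222 ≡ 85 (mod 137)

85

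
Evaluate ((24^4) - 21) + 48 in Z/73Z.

(24)^4 ≡ 64 (mod 73)
64 - 21 = 43
43 + 48 = 91 ≡ 18 (mod 73)

18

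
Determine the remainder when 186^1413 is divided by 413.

379

By square-and-multiply:
1413 in binary is 10110000101, i.e. 1413 = 1024 + 256 + 128 + 4 + 1.
186^1 ≡ 186 (mod 413)
186^2 ≡ 186^2 = 34596 ≡ 317 (mod 413)
186^4 ≡ 317^2 = 100489 ≡ 130 (mod 413)
186^8 ≡ 130^2 = 16900 ≡ 380 (mod 413)
186^16 ≡ 380^2 = 144400 ≡ 263 (mod 413)
186^32 ≡ 263^2 = 69169 ≡ 198 (mod 413)
186^64 ≡ 198^2 = 39204 ≡ 382 (mod 413)
186^128 ≡ 382^2 = 145924 ≡ 135 (mod 413)
186^256 ≡ 135^2 = 18225 ≡ 53 (mod 413)
186^512 ≡ 53^2 = 2809 ≡ 331 (mod 413)
186^1024 ≡ 331^2 = 109561 ≡ 116 (mod 413)
186^1413 = 186^1024 * 186^256 * 186^128 * 186^4 * 186^1 ≡ 116 * 53 * 135 * 130 * 186 (mod 413).
Accumulate the product:
116 * 53 = 6148 ≡ 366
366 * 135 = 49410 ≡ 263
263 * 130 = 34190 ≡ 324
324 * 186 = 60264 ≡ 379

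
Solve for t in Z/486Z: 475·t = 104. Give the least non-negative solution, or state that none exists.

344

gcd(475, 486) = 1, so a unique solution mod 486 exists.
475⁻¹ ≡ 265 (mod 486).
t ≡ 265·104 ≡ 344 (mod 486).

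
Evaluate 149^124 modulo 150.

149^1 ≡ 149 (mod 150)
149^2 ≡ 149^2 = 22201 ≡ 1 (mod 150)
149^4 ≡ 1^2 = 1 (mod 150)
149^8 ≡ 1^2 = 1 (mod 150)
149^16 ≡ 1^2 = 1 (mod 150)
149^32 ≡ 1^2 = 1 (mod 150)
149^64 ≡ 1^2 = 1 (mod 150)
149^124 = 149^64 × 149^32 × 149^16 × 149^8 × 149^4 ≡ 1 × 1 × 1 × 1 × 1 (mod 150).
Accumulate the product:
1 × 1 = 1
1 × 1 = 1
1 × 1 = 1
1 × 1 = 1

1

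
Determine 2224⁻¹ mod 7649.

2748

7649 = 3×2224 + 977
2224 = 2×977 + 270
977 = 3×270 + 167
270 = 1×167 + 103
167 = 1×103 + 64
103 = 1×64 + 39
64 = 1×39 + 25
39 = 1×25 + 14
25 = 1×14 + 11
14 = 1×11 + 3
11 = 3×3 + 2
3 = 1×2 + 1
2 = 2×1 + 0
gcd(2224, 7649) = 1, so the inverse exists.
Bézout: 1 = −799×7649 + 2748×2224.
So 2224⁻¹ ≡ 2748 (mod 7649).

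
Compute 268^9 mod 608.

Using repeated squaring:
9 in binary is 1001, i.e. 9 = 8 + 1.
268^1 ≡ 268 (mod 608)
268^2 ≡ 268^2 = 71824 ≡ 80 (mod 608)
268^4 ≡ 80^2 = 6400 ≡ 320 (mod 608)
268^8 ≡ 320^2 = 102400 ≡ 256 (mod 608)
268^9 = 268^8 · 268^1 ≡ 256 · 268 (mod 608).
256 · 268 = 68608 ≡ 512 (mod 608).

512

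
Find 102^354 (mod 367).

175

Using repeated squaring:
102^1 ≡ 102 (mod 367)
102^2 ≡ 102^2 = 10404 ≡ 128 (mod 367)
102^4 ≡ 128^2 = 16384 ≡ 236 (mod 367)
102^8 ≡ 236^2 = 55696 ≡ 279 (mod 367)
102^16 ≡ 279^2 = 77841 ≡ 37 (mod 367)
102^32 ≡ 37^2 = 1369 ≡ 268 (mod 367)
102^64 ≡ 268^2 = 71824 ≡ 259 (mod 367)
102^128 ≡ 259^2 = 67081 ≡ 287 (mod 367)
102^256 ≡ 287^2 = 82369 ≡ 161 (mod 367)
102^354 = 102^256 * 102^64 * 102^32 * 102^2 ≡ 161 * 259 * 268 * 128 (mod 367).
Accumulate the product:
161 * 259 = 41699 ≡ 228
228 * 268 = 61104 ≡ 182
182 * 128 = 23296 ≡ 175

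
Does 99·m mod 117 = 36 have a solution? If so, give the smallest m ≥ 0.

gcd(99, 117) = 9, and 9 | 36, so solutions exist.
Divide through by 9: 11·m ≡ 4 (mod 13).
11⁻¹ ≡ 6 (mod 13).
m ≡ 6·4 ≡ 11 (mod 13).
The smallest non-negative solution is m = 11.

11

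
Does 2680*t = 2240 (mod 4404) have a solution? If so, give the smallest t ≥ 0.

gcd(2680, 4404) = 4, and 4 | 2240, so solutions exist.
Divide through by 4: 670*t ≡ 560 (mod 1101).
670⁻¹ ≡ 820 (mod 1101).
t ≡ 820*560 ≡ 83 (mod 1101).
The smallest non-negative solution is t = 83.

83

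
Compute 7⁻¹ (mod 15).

Run the extended Euclidean algorithm:
15 = 2×7 + 1
7 = 7×1 + 0
gcd(7, 15) = 1, so the inverse exists.
Bézout: 1 = 1×15 − 2×7.
So 7⁻¹ ≡ −2 ≡ 13 (mod 15).

13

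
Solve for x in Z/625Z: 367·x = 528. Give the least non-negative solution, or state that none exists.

434

gcd(367, 625) = 1, so a unique solution mod 625 exists.
367⁻¹ ≡ 453 (mod 625).
x ≡ 453·528 ≡ 434 (mod 625).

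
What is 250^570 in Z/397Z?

Using repeated squaring:
570 in binary is 1000111010, i.e. 570 = 512 + 32 + 16 + 8 + 2.
250^1 ≡ 250 (mod 397)
250^2 ≡ 250^2 = 62500 ≡ 171 (mod 397)
250^4 ≡ 171^2 = 29241 ≡ 260 (mod 397)
250^8 ≡ 260^2 = 67600 ≡ 110 (mod 397)
250^16 ≡ 110^2 = 12100 ≡ 190 (mod 397)
250^32 ≡ 190^2 = 36100 ≡ 370 (mod 397)
250^64 ≡ 370^2 = 136900 ≡ 332 (mod 397)
250^128 ≡ 332^2 = 110224 ≡ 255 (mod 397)
250^256 ≡ 255^2 = 65025 ≡ 314 (mod 397)
250^512 ≡ 314^2 = 98596 ≡ 140 (mod 397)
250^570 = 250^512 * 250^32 * 250^16 * 250^8 * 250^2 ≡ 140 * 370 * 190 * 110 * 171 (mod 397).
Accumulate the product:
140 * 370 = 51800 ≡ 190
190 * 190 = 36100 ≡ 370
370 * 110 = 40700 ≡ 206
206 * 171 = 35226 ≡ 290

290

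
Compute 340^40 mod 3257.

2619

Using repeated squaring:
40 in binary is 101000, i.e. 40 = 32 + 8.
340^1 ≡ 340 (mod 3257)
340^2 ≡ 340^2 = 115600 ≡ 1605 (mod 3257)
340^4 ≡ 1605^2 = 2576025 ≡ 2995 (mod 3257)
340^8 ≡ 2995^2 = 8970025 ≡ 247 (mod 3257)
340^16 ≡ 247^2 = 61009 ≡ 2383 (mod 3257)
340^32 ≡ 2383^2 = 5678689 ≡ 1738 (mod 3257)
340^40 = 340^32 × 340^8 ≡ 1738 × 247 (mod 3257).
1738 × 247 = 429286 ≡ 2619 (mod 3257).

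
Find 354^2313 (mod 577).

314

Compute successive squares:
2313 in binary is 100100001001, i.e. 2313 = 2048 + 256 + 8 + 1.
354^1 ≡ 354 (mod 577)
354^2 ≡ 354^2 = 125316 ≡ 107 (mod 577)
354^4 ≡ 107^2 = 11449 ≡ 486 (mod 577)
354^8 ≡ 486^2 = 236196 ≡ 203 (mod 577)
354^16 ≡ 203^2 = 41209 ≡ 242 (mod 577)
354^32 ≡ 242^2 = 58564 ≡ 287 (mod 577)
354^64 ≡ 287^2 = 82369 ≡ 435 (mod 577)
354^128 ≡ 435^2 = 189225 ≡ 546 (mod 577)
354^256 ≡ 546^2 = 298116 ≡ 384 (mod 577)
354^512 ≡ 384^2 = 147456 ≡ 321 (mod 577)
354^1024 ≡ 321^2 = 103041 ≡ 335 (mod 577)
354^2048 ≡ 335^2 = 112225 ≡ 287 (mod 577)
354^2313 = 354^2048 × 354^256 × 354^8 × 354^1 ≡ 287 × 384 × 203 × 354 (mod 577).
Accumulate the product:
287 × 384 = 110208 ≡ 1
1 × 203 = 203
203 × 354 = 71862 ≡ 314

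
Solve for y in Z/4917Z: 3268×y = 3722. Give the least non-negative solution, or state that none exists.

gcd(3268, 4917) = 1, so a unique solution mod 4917 exists.
3268⁻¹ ≡ 4753 (mod 4917).
y ≡ 4753×3722 ≡ 4217 (mod 4917).

4217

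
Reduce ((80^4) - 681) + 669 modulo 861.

(80)^4 ≡ 508 (mod 861)
508 - 681 = -173 ≡ 688 (mod 861)
688 + 669 = 1357 ≡ 496 (mod 861)

496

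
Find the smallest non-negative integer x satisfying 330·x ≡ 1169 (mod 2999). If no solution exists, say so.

1085

gcd(330, 2999) = 1, so a unique solution mod 2999 exists.
330⁻¹ ≡ 827 (mod 2999).
x ≡ 827·1169 ≡ 1085 (mod 2999).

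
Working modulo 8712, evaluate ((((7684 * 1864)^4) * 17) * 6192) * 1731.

7560

7684 * 1864 = 14322976 ≡ 448 (mod 8712)
(448)^4 ≡ 3040 (mod 8712)
3040 * 17 = 51680 ≡ 8120 (mod 8712)
8120 * 6192 = 50279040 ≡ 2088 (mod 8712)
2088 * 1731 = 3614328 ≡ 7560 (mod 8712)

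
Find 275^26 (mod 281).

39

Using repeated squaring:
26 in binary is 11010, i.e. 26 = 16 + 8 + 2.
275^1 ≡ 275 (mod 281)
275^2 ≡ 275^2 = 75625 ≡ 36 (mod 281)
275^4 ≡ 36^2 = 1296 ≡ 172 (mod 281)
275^8 ≡ 172^2 = 29584 ≡ 79 (mod 281)
275^16 ≡ 79^2 = 6241 ≡ 59 (mod 281)
275^26 = 275^16 * 275^8 * 275^2 ≡ 59 * 79 * 36 (mod 281).
Accumulate the product:
59 * 79 = 4661 ≡ 165
165 * 36 = 5940 ≡ 39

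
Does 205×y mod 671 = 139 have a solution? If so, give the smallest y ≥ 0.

gcd(205, 671) = 1, so a unique solution mod 671 exists.
205⁻¹ ≡ 635 (mod 671).
y ≡ 635×139 ≡ 364 (mod 671).

364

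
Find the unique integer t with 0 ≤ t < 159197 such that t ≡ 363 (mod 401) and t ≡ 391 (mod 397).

401⁻¹ mod 397: 401*298 ≡ 1 (mod 397), so 401⁻¹ ≡ 298.
t = 363 + 401*((391 − 363)*298 mod 397) = 363 + 401*7 = 3170.

3170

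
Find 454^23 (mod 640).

384

Using repeated squaring:
454^1 ≡ 454 (mod 640)
454^2 ≡ 454^2 = 206116 ≡ 36 (mod 640)
454^4 ≡ 36^2 = 1296 ≡ 16 (mod 640)
454^8 ≡ 16^2 = 256 (mod 640)
454^16 ≡ 256^2 = 65536 ≡ 256 (mod 640)
454^23 = 454^16 · 454^4 · 454^2 · 454^1 ≡ 256 · 16 · 36 · 454 (mod 640).
Accumulate the product:
256 · 16 = 4096 ≡ 256
256 · 36 = 9216 ≡ 256
256 · 454 = 116224 ≡ 384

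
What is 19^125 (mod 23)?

Compute successive squares:
125 in binary is 1111101, i.e. 125 = 64 + 32 + 16 + 8 + 4 + 1.
19^1 ≡ 19 (mod 23)
19^2 ≡ 19^2 = 361 ≡ 16 (mod 23)
19^4 ≡ 16^2 = 256 ≡ 3 (mod 23)
19^8 ≡ 3^2 = 9 (mod 23)
19^16 ≡ 9^2 = 81 ≡ 12 (mod 23)
19^32 ≡ 12^2 = 144 ≡ 6 (mod 23)
19^64 ≡ 6^2 = 36 ≡ 13 (mod 23)
19^125 = 19^64 × 19^32 × 19^16 × 19^8 × 19^4 × 19^1 ≡ 13 × 6 × 12 × 9 × 3 × 19 (mod 23).
Accumulate the product:
13 × 6 = 78 ≡ 9
9 × 12 = 108 ≡ 16
16 × 9 = 144 ≡ 6
6 × 3 = 18
18 × 19 = 342 ≡ 20

20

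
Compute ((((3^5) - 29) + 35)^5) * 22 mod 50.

28

(3)^5 ≡ 43 (mod 50)
43 - 29 = 14
14 + 35 = 49
(49)^5 ≡ 49 (mod 50)
49 * 22 = 1078 ≡ 28 (mod 50)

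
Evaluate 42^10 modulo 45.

By square-and-multiply:
10 in binary is 1010, i.e. 10 = 8 + 2.
42^1 ≡ 42 (mod 45)
42^2 ≡ 42^2 = 1764 ≡ 9 (mod 45)
42^4 ≡ 9^2 = 81 ≡ 36 (mod 45)
42^8 ≡ 36^2 = 1296 ≡ 36 (mod 45)
42^10 = 42^8 * 42^2 ≡ 36 * 9 (mod 45).
36 * 9 = 324 ≡ 9 (mod 45).

9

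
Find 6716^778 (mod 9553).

Compute successive squares:
778 in binary is 1100001010, i.e. 778 = 512 + 256 + 8 + 2.
6716^1 ≡ 6716 (mod 9553)
6716^2 ≡ 6716^2 = 45104656 ≡ 4943 (mod 9553)
6716^4 ≡ 4943^2 = 24433249 ≡ 6228 (mod 9553)
6716^8 ≡ 6228^2 = 38787984 ≡ 2804 (mod 9553)
6716^16 ≡ 2804^2 = 7862416 ≡ 297 (mod 9553)
6716^32 ≡ 297^2 = 88209 ≡ 2232 (mod 9553)
6716^64 ≡ 2232^2 = 4981824 ≡ 4711 (mod 9553)
6716^128 ≡ 4711^2 = 22193521 ≡ 1902 (mod 9553)
6716^256 ≡ 1902^2 = 3617604 ≡ 6570 (mod 9553)
6716^512 ≡ 6570^2 = 43164900 ≡ 4446 (mod 9553)
6716^778 = 6716^512 · 6716^256 · 6716^8 · 6716^2 ≡ 4446 · 6570 · 2804 · 4943 (mod 9553).
Accumulate the product:
4446 · 6570 = 29210220 ≡ 6699
6699 · 2804 = 18783996 ≡ 2798
2798 · 4943 = 13830514 ≡ 7323

7323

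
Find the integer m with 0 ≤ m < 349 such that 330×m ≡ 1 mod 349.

349 = 1*330 + 19
330 = 17*19 + 7
19 = 2*7 + 5
7 = 1*5 + 2
5 = 2*2 + 1
2 = 2*1 + 0
gcd(330, 349) = 1, so the inverse exists.
Bézout: 1 = 139*349 − 147*330.
So 330⁻¹ ≡ −147 ≡ 202 (mod 349).

202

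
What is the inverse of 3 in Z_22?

22 = 7×3 + 1
3 = 3×1 + 0
gcd(3, 22) = 1, so the inverse exists.
Back-substitute for 1:
1 = 1×22 − 7×3
So 3⁻¹ ≡ −7 ≡ 15 (mod 22).

15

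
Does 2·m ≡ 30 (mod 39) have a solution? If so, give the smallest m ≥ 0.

gcd(2, 39) = 1, so a unique solution mod 39 exists.
2⁻¹ ≡ 20 (mod 39).
m ≡ 20·30 ≡ 15 (mod 39).

15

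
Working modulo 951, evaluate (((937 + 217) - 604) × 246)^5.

937 + 217 = 1154 ≡ 203 (mod 951)
203 - 604 = -401 ≡ 550 (mod 951)
550 × 246 = 135300 ≡ 258 (mod 951)
(258)^5 ≡ 729 (mod 951)

729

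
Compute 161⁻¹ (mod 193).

6

By the extended Euclidean algorithm:
193 = 1*161 + 32
161 = 5*32 + 1
32 = 32*1 + 0
gcd(161, 193) = 1, so the inverse exists.
Back-substitute for 1:
1 = 1*161 − 5*32
  = −5*193 + 6*161
So 161⁻¹ ≡ 6 (mod 193).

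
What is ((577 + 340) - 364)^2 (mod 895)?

614

577 + 340 = 917 ≡ 22 (mod 895)
22 - 364 = -342 ≡ 553 (mod 895)
(553)^2 ≡ 614 (mod 895)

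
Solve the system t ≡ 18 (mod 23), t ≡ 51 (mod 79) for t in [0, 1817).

1789

23⁻¹ mod 79: 23·55 ≡ 1 (mod 79), so 23⁻¹ ≡ 55.
t = 18 + 23·((51 − 18)·55 mod 79) = 18 + 23·77 = 1789.
Check: 1789 mod 23 = 18, 1789 mod 79 = 51. ✓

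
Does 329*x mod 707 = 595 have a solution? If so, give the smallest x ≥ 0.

gcd(329, 707) = 7, and 7 | 595, so solutions exist.
Divide through by 7: 47*x ≡ 85 (mod 101).
47⁻¹ ≡ 43 (mod 101).
x ≡ 43*85 ≡ 19 (mod 101).
The smallest non-negative solution is x = 19.

19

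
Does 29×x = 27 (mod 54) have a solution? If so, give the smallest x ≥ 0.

gcd(29, 54) = 1, so a unique solution mod 54 exists.
29⁻¹ ≡ 41 (mod 54).
x ≡ 41×27 ≡ 27 (mod 54).

27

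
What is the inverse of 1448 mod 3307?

523

Apply the Euclidean algorithm and back-substitute:
3307 = 2×1448 + 411
1448 = 3×411 + 215
411 = 1×215 + 196
215 = 1×196 + 19
196 = 10×19 + 6
19 = 3×6 + 1
6 = 6×1 + 0
gcd(1448, 3307) = 1, so the inverse exists.
Back-substitute for 1:
1 = 1×19 − 3×6
  = −3×196 + 31×19
  = 31×215 − 34×196
  = −34×411 + 65×215
  = 65×1448 − 229×411
  = −229×3307 + 523×1448
So 1448⁻¹ ≡ 523 (mod 3307).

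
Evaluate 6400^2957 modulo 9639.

6400^1 ≡ 6400 (mod 9639)
6400^2 ≡ 6400^2 = 40960000 ≡ 3889 (mod 9639)
6400^4 ≡ 3889^2 = 15124321 ≡ 730 (mod 9639)
6400^8 ≡ 730^2 = 532900 ≡ 2755 (mod 9639)
6400^16 ≡ 2755^2 = 7590025 ≡ 4132 (mod 9639)
6400^32 ≡ 4132^2 = 17073424 ≡ 2755 (mod 9639)
6400^64 ≡ 2755^2 = 7590025 ≡ 4132 (mod 9639)
6400^128 ≡ 4132^2 = 17073424 ≡ 2755 (mod 9639)
6400^256 ≡ 2755^2 = 7590025 ≡ 4132 (mod 9639)
6400^512 ≡ 4132^2 = 17073424 ≡ 2755 (mod 9639)
6400^1024 ≡ 2755^2 = 7590025 ≡ 4132 (mod 9639)
6400^2048 ≡ 4132^2 = 17073424 ≡ 2755 (mod 9639)
6400^2957 = 6400^2048 * 6400^512 * 6400^256 * 6400^128 * 6400^8 * 6400^4 * 6400^1 ≡ 2755 * 2755 * 4132 * 2755 * 2755 * 730 * 6400 (mod 9639).
Accumulate the product:
2755 * 2755 = 7590025 ≡ 4132
4132 * 4132 = 17073424 ≡ 2755
2755 * 2755 = 7590025 ≡ 4132
4132 * 2755 = 11383660 ≡ 1
1 * 730 = 730
730 * 6400 = 4672000 ≡ 6724

6724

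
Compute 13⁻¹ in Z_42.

42 = 3·13 + 3
13 = 4·3 + 1
3 = 3·1 + 0
gcd(13, 42) = 1, so the inverse exists.
Bézout: 1 = −4·42 + 13·13.
So 13⁻¹ ≡ 13 (mod 42).

13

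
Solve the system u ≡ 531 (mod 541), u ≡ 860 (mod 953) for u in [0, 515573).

486890

541⁻¹ mod 953: 541·724 ≡ 1 (mod 953), so 541⁻¹ ≡ 724.
u = 531 + 541·((860 − 531)·724 mod 953) = 531 + 541·899 = 486890.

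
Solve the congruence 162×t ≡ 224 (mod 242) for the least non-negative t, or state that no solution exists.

gcd(162, 242) = 2, and 2 | 224, so solutions exist.
Divide through by 2: 81×t ≡ 112 mod 121.
81⁻¹ ≡ 3 (mod 121).
t ≡ 3×112 ≡ 94 (mod 121).
The smallest non-negative solution is t = 94.

94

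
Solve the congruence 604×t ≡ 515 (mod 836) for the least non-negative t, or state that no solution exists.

gcd(604, 836) = 4, and 4 does not divide 515.
So the congruence has no solution.

no solution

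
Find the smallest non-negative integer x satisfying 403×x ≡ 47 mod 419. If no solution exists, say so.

gcd(403, 419) = 1, so a unique solution mod 419 exists.
403⁻¹ ≡ 288 (mod 419).
x ≡ 288×47 ≡ 128 (mod 419).

128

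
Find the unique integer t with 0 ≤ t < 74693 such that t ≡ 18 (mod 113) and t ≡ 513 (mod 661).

113⁻¹ mod 661: 113×117 ≡ 1 (mod 661), so 113⁻¹ ≡ 117.
t = 18 + 113×((513 − 18)×117 mod 661) = 18 + 113×408 = 46122.

46122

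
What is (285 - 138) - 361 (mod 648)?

434

285 - 138 = 147
147 - 361 = -214 ≡ 434 (mod 648)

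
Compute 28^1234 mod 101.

Compute successive squares:
1234 in binary is 10011010010, i.e. 1234 = 1024 + 128 + 64 + 16 + 2.
28^1 ≡ 28 (mod 101)
28^2 ≡ 28^2 = 784 ≡ 77 (mod 101)
28^4 ≡ 77^2 = 5929 ≡ 71 (mod 101)
28^8 ≡ 71^2 = 5041 ≡ 92 (mod 101)
28^16 ≡ 92^2 = 8464 ≡ 81 (mod 101)
28^32 ≡ 81^2 = 6561 ≡ 97 (mod 101)
28^64 ≡ 97^2 = 9409 ≡ 16 (mod 101)
28^128 ≡ 16^2 = 256 ≡ 54 (mod 101)
28^256 ≡ 54^2 = 2916 ≡ 88 (mod 101)
28^512 ≡ 88^2 = 7744 ≡ 68 (mod 101)
28^1024 ≡ 68^2 = 4624 ≡ 79 (mod 101)
28^1234 = 28^1024 * 28^128 * 28^64 * 28^16 * 28^2 ≡ 79 * 54 * 16 * 81 * 77 (mod 101).
Accumulate the product:
79 * 54 = 4266 ≡ 24
24 * 16 = 384 ≡ 81
81 * 81 = 6561 ≡ 97
97 * 77 = 7469 ≡ 96

96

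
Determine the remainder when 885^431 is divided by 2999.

2843

Compute successive squares:
885^1 ≡ 885 (mod 2999)
885^2 ≡ 885^2 = 783225 ≡ 486 (mod 2999)
885^4 ≡ 486^2 = 236196 ≡ 2274 (mod 2999)
885^8 ≡ 2274^2 = 5171076 ≡ 800 (mod 2999)
885^16 ≡ 800^2 = 640000 ≡ 1213 (mod 2999)
885^32 ≡ 1213^2 = 1471369 ≡ 1859 (mod 2999)
885^64 ≡ 1859^2 = 3455881 ≡ 1033 (mod 2999)
885^128 ≡ 1033^2 = 1067089 ≡ 2444 (mod 2999)
885^256 ≡ 2444^2 = 5973136 ≡ 2127 (mod 2999)
885^431 = 885^256 × 885^128 × 885^32 × 885^8 × 885^4 × 885^2 × 885^1 ≡ 2127 × 2444 × 1859 × 800 × 2274 × 486 × 885 (mod 2999).
Accumulate the product:
2127 × 2444 = 5198388 ≡ 1121
1121 × 1859 = 2083939 ≡ 2633
2633 × 800 = 2106400 ≡ 1102
1102 × 2274 = 2505948 ≡ 1783
1783 × 486 = 866538 ≡ 2826
2826 × 885 = 2501010 ≡ 2843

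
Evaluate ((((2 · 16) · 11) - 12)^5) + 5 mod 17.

5

2 · 16 = 32 ≡ 15 (mod 17)
15 · 11 = 165 ≡ 12 (mod 17)
12 - 12 = 0
(0)^5 ≡ 0 (mod 17)
0 + 5 = 5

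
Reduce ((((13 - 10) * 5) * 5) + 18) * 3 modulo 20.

19

13 - 10 = 3
3 * 5 = 15
15 * 5 = 75 ≡ 15 (mod 20)
15 + 18 = 33 ≡ 13 (mod 20)
13 * 3 = 39 ≡ 19 (mod 20)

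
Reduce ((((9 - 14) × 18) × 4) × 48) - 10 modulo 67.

9 - 14 = -5 ≡ 62 (mod 67)
62 × 18 = 1116 ≡ 44 (mod 67)
44 × 4 = 176 ≡ 42 (mod 67)
42 × 48 = 2016 ≡ 6 (mod 67)
6 - 10 = -4 ≡ 63 (mod 67)

63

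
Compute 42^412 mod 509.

Compute successive squares:
412 in binary is 110011100, i.e. 412 = 256 + 128 + 16 + 8 + 4.
42^1 ≡ 42 (mod 509)
42^2 ≡ 42^2 = 1764 ≡ 237 (mod 509)
42^4 ≡ 237^2 = 56169 ≡ 179 (mod 509)
42^8 ≡ 179^2 = 32041 ≡ 483 (mod 509)
42^16 ≡ 483^2 = 233289 ≡ 167 (mod 509)
42^32 ≡ 167^2 = 27889 ≡ 403 (mod 509)
42^64 ≡ 403^2 = 162409 ≡ 38 (mod 509)
42^128 ≡ 38^2 = 1444 ≡ 426 (mod 509)
42^256 ≡ 426^2 = 181476 ≡ 272 (mod 509)
42^412 = 42^256 × 42^128 × 42^16 × 42^8 × 42^4 ≡ 272 × 426 × 167 × 483 × 179 (mod 509).
Accumulate the product:
272 × 426 = 115872 ≡ 329
329 × 167 = 54943 ≡ 480
480 × 483 = 231840 ≡ 245
245 × 179 = 43855 ≡ 81

81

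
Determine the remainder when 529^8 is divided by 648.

265

529^1 ≡ 529 (mod 648)
529^2 ≡ 529^2 = 279841 ≡ 553 (mod 648)
529^4 ≡ 553^2 = 305809 ≡ 601 (mod 648)
529^8 ≡ 601^2 = 361201 ≡ 265 (mod 648)
So 529^8 ≡ 265 (mod 648).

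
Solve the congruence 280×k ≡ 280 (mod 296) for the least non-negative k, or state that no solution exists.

gcd(280, 296) = 8, and 8 | 280, so solutions exist.
Divide through by 8: 35×k ≡ 35 mod 37.
35⁻¹ ≡ 18 (mod 37).
k ≡ 18×35 ≡ 1 (mod 37).
The smallest non-negative solution is k = 1.

1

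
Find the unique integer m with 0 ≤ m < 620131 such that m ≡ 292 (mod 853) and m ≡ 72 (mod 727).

431910

853⁻¹ mod 727: 853·652 ≡ 1 (mod 727), so 853⁻¹ ≡ 652.
m = 292 + 853·((72 − 292)·652 mod 727) = 292 + 853·506 = 431910.
Check: 431910 mod 853 = 292, 431910 mod 727 = 72. ✓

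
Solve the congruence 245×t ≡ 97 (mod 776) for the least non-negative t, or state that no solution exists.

gcd(245, 776) = 1, so a unique solution mod 776 exists.
245⁻¹ ≡ 757 (mod 776).
t ≡ 757×97 ≡ 485 (mod 776).

485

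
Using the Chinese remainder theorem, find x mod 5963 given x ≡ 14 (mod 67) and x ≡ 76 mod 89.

4704

67⁻¹ mod 89: 67·4 ≡ 1 (mod 89), so 67⁻¹ ≡ 4.
x = 14 + 67·((76 − 14)·4 mod 89) = 14 + 67·70 = 4704.
Check: 4704 mod 67 = 14, 4704 mod 89 = 76. ✓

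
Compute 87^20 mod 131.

By square-and-multiply:
87^1 ≡ 87 (mod 131)
87^2 ≡ 87^2 = 7569 ≡ 102 (mod 131)
87^4 ≡ 102^2 = 10404 ≡ 55 (mod 131)
87^8 ≡ 55^2 = 3025 ≡ 12 (mod 131)
87^16 ≡ 12^2 = 144 ≡ 13 (mod 131)
87^20 = 87^16 × 87^4 ≡ 13 × 55 (mod 131).
13 × 55 = 715 ≡ 60 (mod 131).

60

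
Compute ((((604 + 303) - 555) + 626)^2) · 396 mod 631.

449

604 + 303 = 907 ≡ 276 (mod 631)
276 - 555 = -279 ≡ 352 (mod 631)
352 + 626 = 978 ≡ 347 (mod 631)
(347)^2 ≡ 519 (mod 631)
519 · 396 = 205524 ≡ 449 (mod 631)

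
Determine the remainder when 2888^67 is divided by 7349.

Using repeated squaring:
2888^1 ≡ 2888 (mod 7349)
2888^2 ≡ 2888^2 = 8340544 ≡ 6778 (mod 7349)
2888^4 ≡ 6778^2 = 45941284 ≡ 2685 (mod 7349)
2888^8 ≡ 2685^2 = 7209225 ≡ 7205 (mod 7349)
2888^16 ≡ 7205^2 = 51912025 ≡ 6038 (mod 7349)
2888^32 ≡ 6038^2 = 36457444 ≡ 6404 (mod 7349)
2888^64 ≡ 6404^2 = 41011216 ≡ 3796 (mod 7349)
2888^67 = 2888^64 × 2888^2 × 2888^1 ≡ 3796 × 6778 × 2888 (mod 7349).
Accumulate the product:
3796 × 6778 = 25729288 ≡ 439
439 × 2888 = 1267832 ≡ 3804

3804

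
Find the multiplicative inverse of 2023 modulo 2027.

1520

2027 = 1·2023 + 4
2023 = 505·4 + 3
4 = 1·3 + 1
3 = 3·1 + 0
gcd(2023, 2027) = 1, so the inverse exists.
Bézout: 1 = 506·2027 − 507·2023.
So 2023⁻¹ ≡ −507 ≡ 1520 (mod 2027).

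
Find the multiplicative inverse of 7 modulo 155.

133

155 = 22×7 + 1
7 = 7×1 + 0
gcd(7, 155) = 1, so the inverse exists.
Bézout: 1 = 1×155 − 22×7.
So 7⁻¹ ≡ −22 ≡ 133 (mod 155).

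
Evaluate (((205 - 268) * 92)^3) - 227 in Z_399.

205 - 268 = -63 ≡ 336 (mod 399)
336 * 92 = 30912 ≡ 189 (mod 399)
(189)^3 ≡ 189 (mod 399)
189 - 227 = -38 ≡ 361 (mod 399)

361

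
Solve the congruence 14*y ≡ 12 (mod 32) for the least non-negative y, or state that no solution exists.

10

gcd(14, 32) = 2, and 2 | 12, so solutions exist.
Divide through by 2: 7*y = 6 (mod 16).
7⁻¹ ≡ 7 (mod 16).
y ≡ 7*6 ≡ 10 (mod 16).
The smallest non-negative solution is y = 10.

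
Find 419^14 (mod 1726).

By square-and-multiply:
14 in binary is 1110, i.e. 14 = 8 + 4 + 2.
419^1 ≡ 419 (mod 1726)
419^2 ≡ 419^2 = 175561 ≡ 1235 (mod 1726)
419^4 ≡ 1235^2 = 1525225 ≡ 1167 (mod 1726)
419^8 ≡ 1167^2 = 1361889 ≡ 75 (mod 1726)
419^14 = 419^8 * 419^4 * 419^2 ≡ 75 * 1167 * 1235 (mod 1726).
Accumulate the product:
75 * 1167 = 87525 ≡ 1225
1225 * 1235 = 1512875 ≡ 899

899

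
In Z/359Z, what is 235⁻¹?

55

Run the extended Euclidean algorithm:
359 = 1*235 + 124
235 = 1*124 + 111
124 = 1*111 + 13
111 = 8*13 + 7
13 = 1*7 + 6
7 = 1*6 + 1
6 = 6*1 + 0
gcd(235, 359) = 1, so the inverse exists.
Bézout: 1 = −36*359 + 55*235.
So 235⁻¹ ≡ 55 (mod 359).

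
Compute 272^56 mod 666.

238

Compute successive squares:
56 in binary is 111000, i.e. 56 = 32 + 16 + 8.
272^1 ≡ 272 (mod 666)
272^2 ≡ 272^2 = 73984 ≡ 58 (mod 666)
272^4 ≡ 58^2 = 3364 ≡ 34 (mod 666)
272^8 ≡ 34^2 = 1156 ≡ 490 (mod 666)
272^16 ≡ 490^2 = 240100 ≡ 340 (mod 666)
272^32 ≡ 340^2 = 115600 ≡ 382 (mod 666)
272^56 = 272^32 × 272^16 × 272^8 ≡ 382 × 340 × 490 (mod 666).
Accumulate the product:
382 × 340 = 129880 ≡ 10
10 × 490 = 4900 ≡ 238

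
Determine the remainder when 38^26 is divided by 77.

Compute successive squares:
26 in binary is 11010, i.e. 26 = 16 + 8 + 2.
38^1 ≡ 38 (mod 77)
38^2 ≡ 38^2 = 1444 ≡ 58 (mod 77)
38^4 ≡ 58^2 = 3364 ≡ 53 (mod 77)
38^8 ≡ 53^2 = 2809 ≡ 37 (mod 77)
38^16 ≡ 37^2 = 1369 ≡ 60 (mod 77)
38^26 = 38^16 · 38^8 · 38^2 ≡ 60 · 37 · 58 (mod 77).
Accumulate the product:
60 · 37 = 2220 ≡ 64
64 · 58 = 3712 ≡ 16

16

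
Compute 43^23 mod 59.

Compute successive squares:
23 in binary is 10111, i.e. 23 = 16 + 4 + 2 + 1.
43^1 ≡ 43 (mod 59)
43^2 ≡ 43^2 = 1849 ≡ 20 (mod 59)
43^4 ≡ 20^2 = 400 ≡ 46 (mod 59)
43^8 ≡ 46^2 = 2116 ≡ 51 (mod 59)
43^16 ≡ 51^2 = 2601 ≡ 5 (mod 59)
43^23 = 43^16 × 43^4 × 43^2 × 43^1 ≡ 5 × 46 × 20 × 43 (mod 59).
Accumulate the product:
5 × 46 = 230 ≡ 53
53 × 20 = 1060 ≡ 57
57 × 43 = 2451 ≡ 32

32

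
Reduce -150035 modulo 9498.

1933

-150035 = -16*9498 + 1933, so -150035 ≡ 1933 (mod 9498).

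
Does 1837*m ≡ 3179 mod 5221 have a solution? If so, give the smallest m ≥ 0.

gcd(1837, 5221) = 1, so a unique solution mod 5221 exists.
1837⁻¹ ≡ 5167 (mod 5221).
m ≡ 5167*3179 ≡ 627 (mod 5221).

627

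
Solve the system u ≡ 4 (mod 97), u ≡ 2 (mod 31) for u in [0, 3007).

1459

97⁻¹ mod 31: 97*8 ≡ 1 (mod 31), so 97⁻¹ ≡ 8.
u = 4 + 97*((2 − 4)*8 mod 31) = 4 + 97*15 = 1459.
Check: 1459 mod 97 = 4, 1459 mod 31 = 2. ✓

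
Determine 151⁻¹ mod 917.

Apply the Euclidean algorithm and back-substitute:
917 = 6×151 + 11
151 = 13×11 + 8
11 = 1×8 + 3
8 = 2×3 + 2
3 = 1×2 + 1
2 = 2×1 + 0
gcd(151, 917) = 1, so the inverse exists.
Back-substitute for 1:
1 = 1×3 − 1×2
  = −1×8 + 3×3
  = 3×11 − 4×8
  = −4×151 + 55×11
  = 55×917 − 334×151
So 151⁻¹ ≡ −334 ≡ 583 (mod 917).

583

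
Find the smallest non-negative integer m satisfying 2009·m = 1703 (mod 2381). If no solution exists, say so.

gcd(2009, 2381) = 1, so a unique solution mod 2381 exists.
2009⁻¹ ≡ 32 (mod 2381).
m ≡ 32·1703 ≡ 2114 (mod 2381).

2114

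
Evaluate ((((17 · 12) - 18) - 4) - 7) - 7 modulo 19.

17 · 12 = 204 ≡ 14 (mod 19)
14 - 18 = -4 ≡ 15 (mod 19)
15 - 4 = 11
11 - 7 = 4
4 - 7 = -3 ≡ 16 (mod 19)

16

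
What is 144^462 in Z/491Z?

381

462 in binary is 111001110, i.e. 462 = 256 + 128 + 64 + 8 + 4 + 2.
144^1 ≡ 144 (mod 491)
144^2 ≡ 144^2 = 20736 ≡ 114 (mod 491)
144^4 ≡ 114^2 = 12996 ≡ 230 (mod 491)
144^8 ≡ 230^2 = 52900 ≡ 363 (mod 491)
144^16 ≡ 363^2 = 131769 ≡ 181 (mod 491)
144^32 ≡ 181^2 = 32761 ≡ 355 (mod 491)
144^64 ≡ 355^2 = 126025 ≡ 329 (mod 491)
144^128 ≡ 329^2 = 108241 ≡ 221 (mod 491)
144^256 ≡ 221^2 = 48841 ≡ 232 (mod 491)
144^462 = 144^256 * 144^128 * 144^64 * 144^8 * 144^4 * 144^2 ≡ 232 * 221 * 329 * 363 * 230 * 114 (mod 491).
Accumulate the product:
232 * 221 = 51272 ≡ 208
208 * 329 = 68432 ≡ 183
183 * 363 = 66429 ≡ 144
144 * 230 = 33120 ≡ 223
223 * 114 = 25422 ≡ 381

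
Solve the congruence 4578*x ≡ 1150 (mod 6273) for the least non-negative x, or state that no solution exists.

no solution

gcd(4578, 6273) = 3, and 3 does not divide 1150.
So the congruence has no solution.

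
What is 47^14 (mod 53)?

47

14 in binary is 1110, i.e. 14 = 8 + 4 + 2.
47^1 ≡ 47 (mod 53)
47^2 ≡ 47^2 = 2209 ≡ 36 (mod 53)
47^4 ≡ 36^2 = 1296 ≡ 24 (mod 53)
47^8 ≡ 24^2 = 576 ≡ 46 (mod 53)
47^14 = 47^8 · 47^4 · 47^2 ≡ 46 · 24 · 36 (mod 53).
Accumulate the product:
46 · 24 = 1104 ≡ 44
44 · 36 = 1584 ≡ 47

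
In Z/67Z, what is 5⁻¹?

27

Apply the Euclidean algorithm and back-substitute:
67 = 13*5 + 2
5 = 2*2 + 1
2 = 2*1 + 0
gcd(5, 67) = 1, so the inverse exists.
Back-substitute for 1:
1 = 1*5 − 2*2
  = −2*67 + 27*5
So 5⁻¹ ≡ 27 (mod 67).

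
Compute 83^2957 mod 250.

123

By square-and-multiply:
83^1 ≡ 83 (mod 250)
83^2 ≡ 83^2 = 6889 ≡ 139 (mod 250)
83^4 ≡ 139^2 = 19321 ≡ 71 (mod 250)
83^8 ≡ 71^2 = 5041 ≡ 41 (mod 250)
83^16 ≡ 41^2 = 1681 ≡ 181 (mod 250)
83^32 ≡ 181^2 = 32761 ≡ 11 (mod 250)
83^64 ≡ 11^2 = 121 (mod 250)
83^128 ≡ 121^2 = 14641 ≡ 141 (mod 250)
83^256 ≡ 141^2 = 19881 ≡ 131 (mod 250)
83^512 ≡ 131^2 = 17161 ≡ 161 (mod 250)
83^1024 ≡ 161^2 = 25921 ≡ 171 (mod 250)
83^2048 ≡ 171^2 = 29241 ≡ 241 (mod 250)
83^2957 = 83^2048 · 83^512 · 83^256 · 83^128 · 83^8 · 83^4 · 83^1 ≡ 241 · 161 · 131 · 141 · 41 · 71 · 83 (mod 250).
Accumulate the product:
241 · 161 = 38801 ≡ 51
51 · 131 = 6681 ≡ 181
181 · 141 = 25521 ≡ 21
21 · 41 = 861 ≡ 111
111 · 71 = 7881 ≡ 131
131 · 83 = 10873 ≡ 123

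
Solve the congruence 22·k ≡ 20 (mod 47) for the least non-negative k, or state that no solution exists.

18

gcd(22, 47) = 1, so a unique solution mod 47 exists.
22⁻¹ ≡ 15 (mod 47).
k ≡ 15·20 ≡ 18 (mod 47).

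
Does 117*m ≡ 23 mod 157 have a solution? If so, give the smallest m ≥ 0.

gcd(117, 157) = 1, so a unique solution mod 157 exists.
117⁻¹ ≡ 51 (mod 157).
m ≡ 51*23 ≡ 74 (mod 157).

74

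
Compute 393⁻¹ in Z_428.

269

Run the extended Euclidean algorithm:
428 = 1*393 + 35
393 = 11*35 + 8
35 = 4*8 + 3
8 = 2*3 + 2
3 = 1*2 + 1
2 = 2*1 + 0
gcd(393, 428) = 1, so the inverse exists.
Bézout: 1 = 146*428 − 159*393.
So 393⁻¹ ≡ −159 ≡ 269 (mod 428).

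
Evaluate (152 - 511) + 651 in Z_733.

152 - 511 = -359 ≡ 374 (mod 733)
374 + 651 = 1025 ≡ 292 (mod 733)

292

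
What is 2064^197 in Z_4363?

2686

By square-and-multiply:
197 in binary is 11000101, i.e. 197 = 128 + 64 + 4 + 1.
2064^1 ≡ 2064 (mod 4363)
2064^2 ≡ 2064^2 = 4260096 ≡ 1808 (mod 4363)
2064^4 ≡ 1808^2 = 3268864 ≡ 977 (mod 4363)
2064^8 ≡ 977^2 = 954529 ≡ 3395 (mod 4363)
2064^16 ≡ 3395^2 = 11526025 ≡ 3342 (mod 4363)
2064^32 ≡ 3342^2 = 11168964 ≡ 4047 (mod 4363)
2064^64 ≡ 4047^2 = 16378209 ≡ 3870 (mod 4363)
2064^128 ≡ 3870^2 = 14976900 ≡ 3084 (mod 4363)
2064^197 = 2064^128 * 2064^64 * 2064^4 * 2064^1 ≡ 3084 * 3870 * 977 * 2064 (mod 4363).
Accumulate the product:
3084 * 3870 = 11935080 ≡ 2275
2275 * 977 = 2222675 ≡ 1908
1908 * 2064 = 3938112 ≡ 2686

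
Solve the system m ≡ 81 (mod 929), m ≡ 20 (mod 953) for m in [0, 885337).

929⁻¹ mod 953: 929×675 ≡ 1 (mod 953), so 929⁻¹ ≡ 675.
m = 81 + 929×((20 − 81)×675 mod 953) = 81 + 929×757 = 703334.
Check: 703334 mod 929 = 81, 703334 mod 953 = 20. ✓

703334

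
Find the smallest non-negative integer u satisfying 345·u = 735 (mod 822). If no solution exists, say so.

gcd(345, 822) = 3, and 3 | 735, so solutions exist.
Divide through by 3: 115·u mod 274 = 245.
115⁻¹ ≡ 193 (mod 274).
u ≡ 193·245 ≡ 157 (mod 274).
The smallest non-negative solution is u = 157.

157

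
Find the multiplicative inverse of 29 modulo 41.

Apply the Euclidean algorithm and back-substitute:
41 = 1·29 + 12
29 = 2·12 + 5
12 = 2·5 + 2
5 = 2·2 + 1
2 = 2·1 + 0
gcd(29, 41) = 1, so the inverse exists.
Back-substitute for 1:
1 = 1·5 − 2·2
  = −2·12 + 5·5
  = 5·29 − 12·12
  = −12·41 + 17·29
So 29⁻¹ ≡ 17 (mod 41).

17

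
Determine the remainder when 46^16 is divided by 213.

46^1 ≡ 46 (mod 213)
46^2 ≡ 46^2 = 2116 ≡ 199 (mod 213)
46^4 ≡ 199^2 = 39601 ≡ 196 (mod 213)
46^8 ≡ 196^2 = 38416 ≡ 76 (mod 213)
46^16 ≡ 76^2 = 5776 ≡ 25 (mod 213)
So 46^16 ≡ 25 (mod 213).

25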